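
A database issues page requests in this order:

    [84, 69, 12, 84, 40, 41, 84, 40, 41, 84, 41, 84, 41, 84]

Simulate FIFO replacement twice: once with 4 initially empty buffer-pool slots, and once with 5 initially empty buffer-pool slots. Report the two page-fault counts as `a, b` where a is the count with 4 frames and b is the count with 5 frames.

4 frames: F F F . F F F . . . . . . . → 6 faults.
5 frames: F F F . F F . . . . . . . . → 5 faults.
5 < 6: adding a frame reduced faults, as is typical.

6, 5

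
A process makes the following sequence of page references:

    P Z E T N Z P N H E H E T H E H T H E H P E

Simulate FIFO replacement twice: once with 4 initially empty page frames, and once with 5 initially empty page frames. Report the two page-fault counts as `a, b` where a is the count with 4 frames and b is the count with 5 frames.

9, 7

4 frames: F F F F F . F . F F . . F . . . . . . . . . → 9 faults.
5 frames: F F F F F . . . F . . . . . . . . . . . F . → 7 faults.
7 < 9: adding a frame reduced faults, as is typical.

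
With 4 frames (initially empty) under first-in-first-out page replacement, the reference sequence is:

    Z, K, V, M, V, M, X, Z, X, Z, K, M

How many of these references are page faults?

7

Z -> fault, frames (Z)
K -> fault, frames (Z K)
V -> fault, frames (Z K V)
M -> fault, frames (Z K V M)
V -> hit
M -> hit
X -> fault, evict Z, frames (K V M X)
Z -> fault, evict K, frames (V M X Z)
X -> hit
Z -> hit
K -> fault, evict V, frames (M X Z K)
M -> hit
Page faults: 7.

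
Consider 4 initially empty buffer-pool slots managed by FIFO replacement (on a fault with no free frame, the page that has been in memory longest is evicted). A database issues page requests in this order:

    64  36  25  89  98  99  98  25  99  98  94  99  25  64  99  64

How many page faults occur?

64 -> miss, frames (64)
36 -> miss, frames (64 36)
25 -> miss, frames (64 36 25)
89 -> miss, frames (64 36 25 89)
98 -> miss, evict 64, frames (36 25 89 98)
99 -> miss, evict 36, frames (25 89 98 99)
98 -> hit
25 -> hit
99 -> hit
98 -> hit
94 -> miss, evict 25, frames (89 98 99 94)
99 -> hit
25 -> miss, evict 89, frames (98 99 94 25)
64 -> miss, evict 98, frames (99 94 25 64)
99 -> hit
64 -> hit
Page faults: 9.

9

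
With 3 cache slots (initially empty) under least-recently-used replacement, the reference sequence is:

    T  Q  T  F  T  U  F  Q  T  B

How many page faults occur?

7

T → miss, frames {T}
Q → miss, frames {T,Q}
T → hit
F → miss, frames {Q,T,F}
T → hit
U → miss, evict Q, frames {F,T,U}
F → hit
Q → miss, evict T, frames {U,F,Q}
T → miss, evict U, frames {F,Q,T}
B → miss, evict F, frames {Q,T,B}
Page faults: 7.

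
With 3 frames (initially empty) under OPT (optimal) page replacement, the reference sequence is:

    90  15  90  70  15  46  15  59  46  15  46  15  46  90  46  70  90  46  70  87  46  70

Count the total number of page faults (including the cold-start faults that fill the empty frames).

8

90 -> miss, frames (90)
15 -> miss, frames (90 15)
90 -> hit
70 -> miss, frames (90 15 70)
15 -> hit
46 -> miss, evict 70, frames (90 15 46)
15 -> hit
59 -> miss, evict 90, frames (15 46 59)
46 -> hit
15 -> hit
46 -> hit
15 -> hit
46 -> hit
90 -> miss, evict 59, frames (15 46 90)
46 -> hit
70 -> miss, evict 15, frames (46 90 70)
90 -> hit
46 -> hit
70 -> hit
87 -> miss, evict 90, frames (46 70 87)
46 -> hit
70 -> hit
Page faults: 8.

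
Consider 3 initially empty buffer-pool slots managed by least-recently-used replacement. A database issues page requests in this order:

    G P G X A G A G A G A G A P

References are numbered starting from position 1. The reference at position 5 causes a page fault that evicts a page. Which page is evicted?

pos 1: G → fault, frames {G}
pos 2: P → fault, frames {G,P}
pos 3: G → hit
pos 4: X → fault, frames {P,G,X}
pos 5: A → fault, evict P, frames {G,X,A}
At position 5, page P is evicted.

P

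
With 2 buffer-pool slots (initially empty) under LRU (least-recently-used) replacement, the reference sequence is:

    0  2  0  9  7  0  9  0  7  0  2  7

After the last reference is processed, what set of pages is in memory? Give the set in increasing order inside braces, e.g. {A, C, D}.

{2, 7}

0 -> fault, frames {0}
2 -> fault, frames {0,2}
0 -> hit
9 -> fault, evict 2, frames {0,9}
7 -> fault, evict 0, frames {9,7}
0 -> fault, evict 9, frames {7,0}
9 -> fault, evict 7, frames {0,9}
0 -> hit
7 -> fault, evict 9, frames {0,7}
0 -> hit
2 -> fault, evict 7, frames {0,2}
7 -> fault, evict 0, frames {2,7}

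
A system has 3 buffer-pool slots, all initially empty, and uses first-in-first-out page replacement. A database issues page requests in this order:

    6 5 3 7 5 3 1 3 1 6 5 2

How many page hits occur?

6: fault, frames {6}
5: fault, frames {6,5}
3: fault, frames {6,5,3}
7: fault, evict 6, frames {5,3,7}
5: hit
3: hit
1: fault, evict 5, frames {3,7,1}
3: hit
1: hit
6: fault, evict 3, frames {7,1,6}
5: fault, evict 7, frames {1,6,5}
2: fault, evict 1, frames {6,5,2}
Hits: 4.

4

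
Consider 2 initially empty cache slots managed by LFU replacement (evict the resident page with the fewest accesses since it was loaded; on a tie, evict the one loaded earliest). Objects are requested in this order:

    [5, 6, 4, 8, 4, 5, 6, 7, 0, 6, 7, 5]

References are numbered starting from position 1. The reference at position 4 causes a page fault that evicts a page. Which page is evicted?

6

pos 1: 5: miss, frames [5]
pos 2: 6: miss, frames [5, 6]
pos 3: 4: miss, evict 5, frames [6, 4]
pos 4: 8: miss, evict 6, frames [4, 8]
At position 4, page 6 is evicted.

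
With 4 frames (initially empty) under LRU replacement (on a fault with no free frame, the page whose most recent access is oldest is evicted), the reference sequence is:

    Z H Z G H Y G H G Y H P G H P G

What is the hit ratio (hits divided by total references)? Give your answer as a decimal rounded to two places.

Z: fault, frames [Z]
H: fault, frames [Z, H]
Z: hit
G: fault, frames [H, Z, G]
H: hit
Y: fault, frames [Z, G, H, Y]
G: hit
H: hit
G: hit
Y: hit
H: hit
P: fault, evict Z, frames [G, Y, H, P]
G: hit
H: hit
P: hit
G: hit
Hits: 11 of 16 references → 11/16 = 0.6875.

0.69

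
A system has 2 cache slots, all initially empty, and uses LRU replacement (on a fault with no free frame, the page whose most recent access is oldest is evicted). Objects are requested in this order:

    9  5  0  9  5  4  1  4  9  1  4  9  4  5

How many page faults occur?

12

9 → fault, frames {9}
5 → fault, frames {9,5}
0 → fault, evict 9, frames {5,0}
9 → fault, evict 5, frames {0,9}
5 → fault, evict 0, frames {9,5}
4 → fault, evict 9, frames {5,4}
1 → fault, evict 5, frames {4,1}
4 → hit
9 → fault, evict 1, frames {4,9}
1 → fault, evict 4, frames {9,1}
4 → fault, evict 9, frames {1,4}
9 → fault, evict 1, frames {4,9}
4 → hit
5 → fault, evict 9, frames {4,5}
Page faults: 12.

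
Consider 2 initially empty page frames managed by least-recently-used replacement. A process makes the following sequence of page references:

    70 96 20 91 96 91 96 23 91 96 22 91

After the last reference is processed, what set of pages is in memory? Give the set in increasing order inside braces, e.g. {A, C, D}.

{22, 91}

70 -> miss, frames [70]
96 -> miss, frames [70, 96]
20 -> miss, evict 70, frames [96, 20]
91 -> miss, evict 96, frames [20, 91]
96 -> miss, evict 20, frames [91, 96]
91 -> hit
96 -> hit
23 -> miss, evict 91, frames [96, 23]
91 -> miss, evict 96, frames [23, 91]
96 -> miss, evict 23, frames [91, 96]
22 -> miss, evict 91, frames [96, 22]
91 -> miss, evict 96, frames [22, 91]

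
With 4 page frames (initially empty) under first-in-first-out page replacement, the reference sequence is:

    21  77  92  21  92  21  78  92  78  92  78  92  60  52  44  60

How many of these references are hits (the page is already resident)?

21 → fault, frames {21}
77 → fault, frames {21,77}
92 → fault, frames {21,77,92}
21 → hit
92 → hit
21 → hit
78 → fault, frames {21,77,92,78}
92 → hit
78 → hit
92 → hit
78 → hit
92 → hit
60 → fault, evict 21, frames {77,92,78,60}
52 → fault, evict 77, frames {92,78,60,52}
44 → fault, evict 92, frames {78,60,52,44}
60 → hit
Hits: 9.

9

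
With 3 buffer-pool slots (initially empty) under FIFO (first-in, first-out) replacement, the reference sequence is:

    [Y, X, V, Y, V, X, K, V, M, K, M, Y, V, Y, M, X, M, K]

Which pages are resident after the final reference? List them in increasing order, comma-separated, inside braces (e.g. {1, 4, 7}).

{K, M, X}

Y: fault, frames (Y)
X: fault, frames (Y X)
V: fault, frames (Y X V)
Y: hit
V: hit
X: hit
K: fault, evict Y, frames (X V K)
V: hit
M: fault, evict X, frames (V K M)
K: hit
M: hit
Y: fault, evict V, frames (K M Y)
V: fault, evict K, frames (M Y V)
Y: hit
M: hit
X: fault, evict M, frames (Y V X)
M: fault, evict Y, frames (V X M)
K: fault, evict V, frames (X M K)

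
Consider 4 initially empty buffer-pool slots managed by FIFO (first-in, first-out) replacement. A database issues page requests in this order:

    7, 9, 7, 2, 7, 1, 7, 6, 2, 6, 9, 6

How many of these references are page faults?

5

7 → miss, frames [7]
9 → miss, frames [7, 9]
7 → hit
2 → miss, frames [7, 9, 2]
7 → hit
1 → miss, frames [7, 9, 2, 1]
7 → hit
6 → miss, evict 7, frames [9, 2, 1, 6]
2 → hit
6 → hit
9 → hit
6 → hit
Page faults: 5.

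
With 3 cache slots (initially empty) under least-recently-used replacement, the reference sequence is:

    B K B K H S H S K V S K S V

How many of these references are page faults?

5

B: miss, frames [B]
K: miss, frames [B, K]
B: hit
K: hit
H: miss, frames [B, K, H]
S: miss, evict B, frames [K, H, S]
H: hit
S: hit
K: hit
V: miss, evict H, frames [S, K, V]
S: hit
K: hit
S: hit
V: hit
Page faults: 5.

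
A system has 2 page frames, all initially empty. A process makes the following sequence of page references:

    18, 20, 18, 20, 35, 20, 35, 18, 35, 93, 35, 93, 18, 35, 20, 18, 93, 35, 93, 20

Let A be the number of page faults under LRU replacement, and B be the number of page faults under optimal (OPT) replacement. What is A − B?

Under LRU: F F . . F . . F . F . . F F F F F F . F → 12 faults.
Under OPT: F F . . F . . F . F . . F . F . F F . F → 10 faults.
A − B = 12 − 10 = 2.

2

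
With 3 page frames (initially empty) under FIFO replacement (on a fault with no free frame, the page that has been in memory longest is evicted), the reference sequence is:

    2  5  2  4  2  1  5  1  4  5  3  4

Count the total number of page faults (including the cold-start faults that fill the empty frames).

5

2 -> fault, frames {2}
5 -> fault, frames {2,5}
2 -> hit
4 -> fault, frames {2,5,4}
2 -> hit
1 -> fault, evict 2, frames {5,4,1}
5 -> hit
1 -> hit
4 -> hit
5 -> hit
3 -> fault, evict 5, frames {4,1,3}
4 -> hit
Page faults: 5.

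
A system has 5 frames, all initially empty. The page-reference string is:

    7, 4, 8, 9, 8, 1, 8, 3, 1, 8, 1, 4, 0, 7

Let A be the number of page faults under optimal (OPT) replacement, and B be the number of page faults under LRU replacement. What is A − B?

-1

Under OPT: F F F F . F . F . . . . F . → 7 faults.
Under LRU: F F F F . F . F . . . . F F → 8 faults.
A − B = 7 − 8 = -1.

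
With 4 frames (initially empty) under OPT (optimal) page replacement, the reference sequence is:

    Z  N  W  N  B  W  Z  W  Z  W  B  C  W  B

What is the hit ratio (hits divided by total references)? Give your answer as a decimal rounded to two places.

0.64

Z -> fault, frames (Z)
N -> fault, frames (Z N)
W -> fault, frames (Z N W)
N -> hit
B -> fault, frames (Z N W B)
W -> hit
Z -> hit
W -> hit
Z -> hit
W -> hit
B -> hit
C -> fault, evict N, frames (Z W B C)
W -> hit
B -> hit
Hits: 9 of 14 references → 9/14 = 0.6429.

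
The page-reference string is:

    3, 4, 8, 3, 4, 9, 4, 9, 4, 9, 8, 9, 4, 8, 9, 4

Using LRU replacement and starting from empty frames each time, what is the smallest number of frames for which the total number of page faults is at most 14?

2

f=1: 16 faults
f=2: 11 faults
f=3: 5 faults
f=4: 4 faults
Smallest f with faults ≤ 14 is 2.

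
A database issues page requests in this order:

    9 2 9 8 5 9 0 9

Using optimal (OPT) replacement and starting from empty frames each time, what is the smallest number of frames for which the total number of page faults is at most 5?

f=1: 8 faults
f=2: 5 faults
f=3: 5 faults
f=4: 5 faults
f=5: 5 faults
Smallest f with faults ≤ 5 is 2.

2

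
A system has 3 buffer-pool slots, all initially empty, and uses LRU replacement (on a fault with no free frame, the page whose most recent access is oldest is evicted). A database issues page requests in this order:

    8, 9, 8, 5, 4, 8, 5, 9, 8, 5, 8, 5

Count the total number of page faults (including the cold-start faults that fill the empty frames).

8 -> miss, frames (8)
9 -> miss, frames (8 9)
8 -> hit
5 -> miss, frames (9 8 5)
4 -> miss, evict 9, frames (8 5 4)
8 -> hit
5 -> hit
9 -> miss, evict 4, frames (8 5 9)
8 -> hit
5 -> hit
8 -> hit
5 -> hit
Page faults: 5.

5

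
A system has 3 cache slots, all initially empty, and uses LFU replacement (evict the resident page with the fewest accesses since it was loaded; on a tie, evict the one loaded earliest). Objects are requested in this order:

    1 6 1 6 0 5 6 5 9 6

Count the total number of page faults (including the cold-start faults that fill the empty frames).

1 -> miss, frames (1)
6 -> miss, frames (1 6)
1 -> hit
6 -> hit
0 -> miss, frames (1 6 0)
5 -> miss, evict 0, frames (1 6 5)
6 -> hit
5 -> hit
9 -> miss, evict 1, frames (6 5 9)
6 -> hit
Page faults: 5.

5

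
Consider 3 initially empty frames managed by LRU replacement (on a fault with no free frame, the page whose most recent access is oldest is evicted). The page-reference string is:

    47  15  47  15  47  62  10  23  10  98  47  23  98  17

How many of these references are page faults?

47 → miss, frames (47)
15 → miss, frames (47 15)
47 → hit
15 → hit
47 → hit
62 → miss, frames (15 47 62)
10 → miss, evict 15, frames (47 62 10)
23 → miss, evict 47, frames (62 10 23)
10 → hit
98 → miss, evict 62, frames (23 10 98)
47 → miss, evict 23, frames (10 98 47)
23 → miss, evict 10, frames (98 47 23)
98 → hit
17 → miss, evict 47, frames (23 98 17)
Page faults: 9.

9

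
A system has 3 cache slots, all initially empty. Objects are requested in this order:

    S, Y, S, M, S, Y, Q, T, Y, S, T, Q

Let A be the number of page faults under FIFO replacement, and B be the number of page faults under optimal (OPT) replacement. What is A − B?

Under FIFO: F F . F . . F F F F . F → 8 faults.
Under OPT: F F . F . . F F . . . F → 6 faults.
A − B = 8 − 6 = 2.

2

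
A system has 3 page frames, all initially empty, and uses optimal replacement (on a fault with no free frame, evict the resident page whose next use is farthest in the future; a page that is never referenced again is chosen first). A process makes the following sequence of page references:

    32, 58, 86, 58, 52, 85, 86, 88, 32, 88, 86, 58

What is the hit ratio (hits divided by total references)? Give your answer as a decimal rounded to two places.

0.42

32 → fault, frames [32]
58 → fault, frames [32, 58]
86 → fault, frames [32, 58, 86]
58 → hit
52 → fault, evict 58, frames [32, 86, 52]
85 → fault, evict 52, frames [32, 86, 85]
86 → hit
88 → fault, evict 85, frames [32, 86, 88]
32 → hit
88 → hit
86 → hit
58 → fault, evict 88, frames [32, 86, 58]
Hits: 5 of 12 references → 5/12 = 0.4167.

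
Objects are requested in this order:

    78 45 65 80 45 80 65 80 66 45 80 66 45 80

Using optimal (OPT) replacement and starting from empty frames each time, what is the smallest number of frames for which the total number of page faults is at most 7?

3

f=1: 14 faults
f=2: 9 faults
f=3: 5 faults
f=4: 5 faults
f=5: 5 faults
Smallest f with faults ≤ 7 is 3.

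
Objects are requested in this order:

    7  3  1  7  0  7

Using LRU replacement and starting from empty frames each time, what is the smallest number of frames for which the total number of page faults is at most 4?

3

f=1: 6 faults
f=2: 5 faults
f=3: 4 faults
f=4: 4 faults
Smallest f with faults ≤ 4 is 3.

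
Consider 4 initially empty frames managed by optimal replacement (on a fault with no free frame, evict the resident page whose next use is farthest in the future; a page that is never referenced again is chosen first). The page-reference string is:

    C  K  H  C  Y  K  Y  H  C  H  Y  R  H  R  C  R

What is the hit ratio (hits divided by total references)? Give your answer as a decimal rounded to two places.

0.69

C → miss, frames (C)
K → miss, frames (C K)
H → miss, frames (C K H)
C → hit
Y → miss, frames (C K H Y)
K → hit
Y → hit
H → hit
C → hit
H → hit
Y → hit
R → miss, evict Y, frames (C K H R)
H → hit
R → hit
C → hit
R → hit
Hits: 11 of 16 references → 11/16 = 0.6875.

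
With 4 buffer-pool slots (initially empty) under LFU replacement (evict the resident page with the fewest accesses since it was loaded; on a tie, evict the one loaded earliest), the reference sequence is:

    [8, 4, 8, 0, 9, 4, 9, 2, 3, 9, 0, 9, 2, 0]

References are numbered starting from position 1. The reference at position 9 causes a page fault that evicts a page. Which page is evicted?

pos 1: 8 -> miss, frames (8)
pos 2: 4 -> miss, frames (8 4)
pos 3: 8 -> hit
pos 4: 0 -> miss, frames (8 4 0)
pos 5: 9 -> miss, frames (8 4 0 9)
pos 6: 4 -> hit
pos 7: 9 -> hit
pos 8: 2 -> miss, evict 0, frames (8 4 9 2)
pos 9: 3 -> miss, evict 2, frames (8 4 9 3)
At position 9, page 2 is evicted.

2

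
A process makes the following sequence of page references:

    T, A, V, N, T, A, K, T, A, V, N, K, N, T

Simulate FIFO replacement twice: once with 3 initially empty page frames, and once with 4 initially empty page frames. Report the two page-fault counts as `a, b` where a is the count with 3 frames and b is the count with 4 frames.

3 frames: F F F F F F F . . F F . . F → 10 faults.
4 frames: F F F F . . F F F F F F . F → 11 faults.
11 > 10: adding a frame increased faults — Belady's anomaly.

10, 11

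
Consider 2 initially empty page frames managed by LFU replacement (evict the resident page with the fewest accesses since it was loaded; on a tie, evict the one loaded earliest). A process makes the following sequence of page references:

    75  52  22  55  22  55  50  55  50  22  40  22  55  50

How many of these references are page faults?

75 -> fault, frames [75]
52 -> fault, frames [75, 52]
22 -> fault, evict 75, frames [52, 22]
55 -> fault, evict 52, frames [22, 55]
22 -> hit
55 -> hit
50 -> fault, evict 22, frames [55, 50]
55 -> hit
50 -> hit
22 -> fault, evict 50, frames [55, 22]
40 -> fault, evict 22, frames [55, 40]
22 -> fault, evict 40, frames [55, 22]
55 -> hit
50 -> fault, evict 22, frames [55, 50]
Page faults: 9.

9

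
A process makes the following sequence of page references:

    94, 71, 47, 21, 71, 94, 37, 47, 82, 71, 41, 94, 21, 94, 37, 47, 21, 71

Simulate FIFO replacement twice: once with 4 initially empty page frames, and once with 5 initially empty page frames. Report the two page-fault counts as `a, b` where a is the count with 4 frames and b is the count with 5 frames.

13, 11

4 frames: F F F F . . F . F F F F F . F F . F → 13 faults.
5 frames: F F F F . . F . F . F F . . . F F F → 11 faults.
11 < 13: adding a frame reduced faults, as is typical.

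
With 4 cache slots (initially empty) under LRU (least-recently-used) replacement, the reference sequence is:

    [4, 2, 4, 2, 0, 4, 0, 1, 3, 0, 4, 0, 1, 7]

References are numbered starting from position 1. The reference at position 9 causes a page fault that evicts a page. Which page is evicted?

pos 1: 4 -> fault, frames {4}
pos 2: 2 -> fault, frames {4,2}
pos 3: 4 -> hit
pos 4: 2 -> hit
pos 5: 0 -> fault, frames {4,2,0}
pos 6: 4 -> hit
pos 7: 0 -> hit
pos 8: 1 -> fault, frames {2,4,0,1}
pos 9: 3 -> fault, evict 2, frames {4,0,1,3}
At position 9, page 2 is evicted.

2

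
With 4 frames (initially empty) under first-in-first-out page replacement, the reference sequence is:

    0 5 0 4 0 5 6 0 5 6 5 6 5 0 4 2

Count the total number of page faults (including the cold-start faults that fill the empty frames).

5

0 → miss, frames {0}
5 → miss, frames {0,5}
0 → hit
4 → miss, frames {0,5,4}
0 → hit
5 → hit
6 → miss, frames {0,5,4,6}
0 → hit
5 → hit
6 → hit
5 → hit
6 → hit
5 → hit
0 → hit
4 → hit
2 → miss, evict 0, frames {5,4,6,2}
Page faults: 5.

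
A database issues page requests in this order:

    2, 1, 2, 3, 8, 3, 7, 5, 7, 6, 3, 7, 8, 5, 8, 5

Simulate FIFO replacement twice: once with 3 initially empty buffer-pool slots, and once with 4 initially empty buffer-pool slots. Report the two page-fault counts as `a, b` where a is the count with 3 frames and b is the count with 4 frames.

3 frames: F F . F F . F F . F F F F F . . → 11 faults.
4 frames: F F . F F . F F . F F . F . . . → 9 faults.
9 < 11: adding a frame reduced faults, as is typical.

11, 9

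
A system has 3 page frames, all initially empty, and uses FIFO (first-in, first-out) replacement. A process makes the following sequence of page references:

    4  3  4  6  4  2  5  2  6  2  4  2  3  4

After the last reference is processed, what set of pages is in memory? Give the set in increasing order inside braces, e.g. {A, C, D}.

{3, 4, 5}

4: miss, frames (4)
3: miss, frames (4 3)
4: hit
6: miss, frames (4 3 6)
4: hit
2: miss, evict 4, frames (3 6 2)
5: miss, evict 3, frames (6 2 5)
2: hit
6: hit
2: hit
4: miss, evict 6, frames (2 5 4)
2: hit
3: miss, evict 2, frames (5 4 3)
4: hit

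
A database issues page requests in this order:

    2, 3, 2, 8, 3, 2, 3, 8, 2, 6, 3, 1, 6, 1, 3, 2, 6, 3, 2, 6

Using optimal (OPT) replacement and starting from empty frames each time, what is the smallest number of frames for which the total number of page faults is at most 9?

f=1: 20 faults
f=2: 12 faults
f=3: 6 faults
f=4: 5 faults
f=5: 5 faults
Smallest f with faults ≤ 9 is 3.

3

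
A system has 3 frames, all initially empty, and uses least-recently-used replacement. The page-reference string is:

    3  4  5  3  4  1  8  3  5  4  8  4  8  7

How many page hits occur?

3: miss, frames {3}
4: miss, frames {3,4}
5: miss, frames {3,4,5}
3: hit
4: hit
1: miss, evict 5, frames {3,4,1}
8: miss, evict 3, frames {4,1,8}
3: miss, evict 4, frames {1,8,3}
5: miss, evict 1, frames {8,3,5}
4: miss, evict 8, frames {3,5,4}
8: miss, evict 3, frames {5,4,8}
4: hit
8: hit
7: miss, evict 5, frames {4,8,7}
Hits: 4.

4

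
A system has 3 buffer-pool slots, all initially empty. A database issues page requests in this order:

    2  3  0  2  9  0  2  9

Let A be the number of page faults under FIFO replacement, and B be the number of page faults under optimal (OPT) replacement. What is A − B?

Under FIFO: F F F . F . F . → 5 faults.
Under OPT: F F F . F . . . → 4 faults.
A − B = 5 − 4 = 1.

1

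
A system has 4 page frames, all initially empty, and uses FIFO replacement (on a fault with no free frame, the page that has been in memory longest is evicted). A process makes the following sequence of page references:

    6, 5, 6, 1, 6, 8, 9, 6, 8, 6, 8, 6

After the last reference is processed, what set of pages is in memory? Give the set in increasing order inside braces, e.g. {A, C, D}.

{1, 6, 8, 9}

6: miss, frames (6)
5: miss, frames (6 5)
6: hit
1: miss, frames (6 5 1)
6: hit
8: miss, frames (6 5 1 8)
9: miss, evict 6, frames (5 1 8 9)
6: miss, evict 5, frames (1 8 9 6)
8: hit
6: hit
8: hit
6: hit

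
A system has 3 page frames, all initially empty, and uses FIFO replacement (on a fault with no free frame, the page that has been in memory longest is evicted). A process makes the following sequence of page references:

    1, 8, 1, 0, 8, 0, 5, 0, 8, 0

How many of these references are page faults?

4

1 -> fault, frames (1)
8 -> fault, frames (1 8)
1 -> hit
0 -> fault, frames (1 8 0)
8 -> hit
0 -> hit
5 -> fault, evict 1, frames (8 0 5)
0 -> hit
8 -> hit
0 -> hit
Page faults: 4.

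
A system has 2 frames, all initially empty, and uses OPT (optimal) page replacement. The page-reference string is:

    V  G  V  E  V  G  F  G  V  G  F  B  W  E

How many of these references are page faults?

10

V: miss, frames [V]
G: miss, frames [V, G]
V: hit
E: miss, evict G, frames [V, E]
V: hit
G: miss, evict E, frames [V, G]
F: miss, evict V, frames [G, F]
G: hit
V: miss, evict F, frames [G, V]
G: hit
F: miss, evict V, frames [G, F]
B: miss, evict F, frames [G, B]
W: miss, evict B, frames [G, W]
E: miss, evict W, frames [G, E]
Page faults: 10.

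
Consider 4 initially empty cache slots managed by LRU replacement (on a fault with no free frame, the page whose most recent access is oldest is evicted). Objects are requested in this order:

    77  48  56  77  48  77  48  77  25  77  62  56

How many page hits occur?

6

77 → fault, frames {77}
48 → fault, frames {77,48}
56 → fault, frames {77,48,56}
77 → hit
48 → hit
77 → hit
48 → hit
77 → hit
25 → fault, frames {56,48,77,25}
77 → hit
62 → fault, evict 56, frames {48,25,77,62}
56 → fault, evict 48, frames {25,77,62,56}
Hits: 6.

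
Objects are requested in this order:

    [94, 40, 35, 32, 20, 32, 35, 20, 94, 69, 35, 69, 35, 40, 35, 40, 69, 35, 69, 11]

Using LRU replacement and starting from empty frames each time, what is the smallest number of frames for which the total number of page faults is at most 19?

2

f=1: 20 faults
f=2: 14 faults
f=3: 10 faults
f=4: 9 faults
f=5: 8 faults
f=6: 7 faults
f=7: 7 faults
Smallest f with faults ≤ 19 is 2.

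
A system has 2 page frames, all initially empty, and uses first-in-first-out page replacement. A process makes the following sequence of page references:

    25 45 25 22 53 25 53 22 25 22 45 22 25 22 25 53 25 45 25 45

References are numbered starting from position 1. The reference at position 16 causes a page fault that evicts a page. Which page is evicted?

25

pos 1: 25 → fault, frames {25}
pos 2: 45 → fault, frames {25,45}
pos 3: 25 → hit
pos 4: 22 → fault, evict 25, frames {45,22}
pos 5: 53 → fault, evict 45, frames {22,53}
pos 6: 25 → fault, evict 22, frames {53,25}
pos 7: 53 → hit
pos 8: 22 → fault, evict 53, frames {25,22}
pos 9: 25 → hit
pos 10: 22 → hit
pos 11: 45 → fault, evict 25, frames {22,45}
pos 12: 22 → hit
pos 13: 25 → fault, evict 22, frames {45,25}
pos 14: 22 → fault, evict 45, frames {25,22}
pos 15: 25 → hit
pos 16: 53 → fault, evict 25, frames {22,53}
At position 16, page 25 is evicted.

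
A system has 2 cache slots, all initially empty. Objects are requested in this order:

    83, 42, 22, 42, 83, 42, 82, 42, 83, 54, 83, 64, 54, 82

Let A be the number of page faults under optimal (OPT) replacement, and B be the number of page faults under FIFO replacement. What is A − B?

Under OPT: F F F . F . F . F F . F . F → 9 faults.
Under FIFO: F F F . F F F . F F . F . F → 10 faults.
A − B = 9 − 10 = -1.

-1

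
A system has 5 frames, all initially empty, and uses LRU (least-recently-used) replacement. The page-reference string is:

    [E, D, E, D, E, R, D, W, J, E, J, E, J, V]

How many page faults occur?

6

E -> fault, frames [E]
D -> fault, frames [E, D]
E -> hit
D -> hit
E -> hit
R -> fault, frames [D, E, R]
D -> hit
W -> fault, frames [E, R, D, W]
J -> fault, frames [E, R, D, W, J]
E -> hit
J -> hit
E -> hit
J -> hit
V -> fault, evict R, frames [D, W, E, J, V]
Page faults: 6.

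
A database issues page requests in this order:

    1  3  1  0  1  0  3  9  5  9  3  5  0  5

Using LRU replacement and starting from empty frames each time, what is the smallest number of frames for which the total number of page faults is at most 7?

3

f=1: 14 faults
f=2: 9 faults
f=3: 6 faults
f=4: 5 faults
f=5: 5 faults
Smallest f with faults ≤ 7 is 3.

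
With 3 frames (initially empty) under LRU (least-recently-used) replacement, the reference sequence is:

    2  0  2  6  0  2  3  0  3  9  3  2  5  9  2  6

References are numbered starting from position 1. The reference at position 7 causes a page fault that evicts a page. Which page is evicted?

pos 1: 2 -> fault, frames [2]
pos 2: 0 -> fault, frames [2, 0]
pos 3: 2 -> hit
pos 4: 6 -> fault, frames [0, 2, 6]
pos 5: 0 -> hit
pos 6: 2 -> hit
pos 7: 3 -> fault, evict 6, frames [0, 2, 3]
At position 7, page 6 is evicted.

6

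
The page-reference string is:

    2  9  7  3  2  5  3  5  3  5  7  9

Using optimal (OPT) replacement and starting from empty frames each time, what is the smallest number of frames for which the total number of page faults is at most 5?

f=1: 12 faults
f=2: 7 faults
f=3: 6 faults
f=4: 5 faults
f=5: 5 faults
Smallest f with faults ≤ 5 is 4.

4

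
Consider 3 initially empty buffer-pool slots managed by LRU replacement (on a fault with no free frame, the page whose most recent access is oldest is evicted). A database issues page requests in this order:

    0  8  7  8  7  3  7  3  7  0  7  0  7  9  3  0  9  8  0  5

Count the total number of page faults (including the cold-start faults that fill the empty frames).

0 → fault, frames (0)
8 → fault, frames (0 8)
7 → fault, frames (0 8 7)
8 → hit
7 → hit
3 → fault, evict 0, frames (8 7 3)
7 → hit
3 → hit
7 → hit
0 → fault, evict 8, frames (3 7 0)
7 → hit
0 → hit
7 → hit
9 → fault, evict 3, frames (0 7 9)
3 → fault, evict 0, frames (7 9 3)
0 → fault, evict 7, frames (9 3 0)
9 → hit
8 → fault, evict 3, frames (0 9 8)
0 → hit
5 → fault, evict 9, frames (8 0 5)
Page faults: 10.

10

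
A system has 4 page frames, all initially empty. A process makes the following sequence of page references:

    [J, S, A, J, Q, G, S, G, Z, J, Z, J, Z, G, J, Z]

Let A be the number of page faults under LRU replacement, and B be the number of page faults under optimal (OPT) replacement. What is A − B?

Under LRU: F F F . F F F . F F . . . . . . → 8 faults.
Under OPT: F F F . F F . . F . . . . . . . → 6 faults.
A − B = 8 − 6 = 2.

2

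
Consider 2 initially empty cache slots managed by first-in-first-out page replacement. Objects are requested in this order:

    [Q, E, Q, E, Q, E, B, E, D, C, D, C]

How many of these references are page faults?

Q -> miss, frames [Q]
E -> miss, frames [Q, E]
Q -> hit
E -> hit
Q -> hit
E -> hit
B -> miss, evict Q, frames [E, B]
E -> hit
D -> miss, evict E, frames [B, D]
C -> miss, evict B, frames [D, C]
D -> hit
C -> hit
Page faults: 5.

5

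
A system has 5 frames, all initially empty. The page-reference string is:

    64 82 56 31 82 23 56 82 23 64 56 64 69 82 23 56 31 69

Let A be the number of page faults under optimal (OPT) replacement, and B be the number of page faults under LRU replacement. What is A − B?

-1

Under OPT: F F F F . F . . . . . . F . . . . . → 6 faults.
Under LRU: F F F F . F . . . . . . F . . . F . → 7 faults.
A − B = 6 − 7 = -1.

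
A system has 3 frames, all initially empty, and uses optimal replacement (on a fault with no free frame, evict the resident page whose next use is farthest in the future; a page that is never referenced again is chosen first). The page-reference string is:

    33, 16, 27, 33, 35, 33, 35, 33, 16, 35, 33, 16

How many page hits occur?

8

33 → miss, frames [33]
16 → miss, frames [33, 16]
27 → miss, frames [33, 16, 27]
33 → hit
35 → miss, evict 27, frames [33, 16, 35]
33 → hit
35 → hit
33 → hit
16 → hit
35 → hit
33 → hit
16 → hit
Hits: 8.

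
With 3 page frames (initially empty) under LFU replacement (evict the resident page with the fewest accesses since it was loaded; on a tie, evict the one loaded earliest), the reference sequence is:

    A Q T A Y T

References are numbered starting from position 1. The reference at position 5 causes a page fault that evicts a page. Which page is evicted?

pos 1: A -> miss, frames (A)
pos 2: Q -> miss, frames (A Q)
pos 3: T -> miss, frames (A Q T)
pos 4: A -> hit
pos 5: Y -> miss, evict Q, frames (A T Y)
At position 5, page Q is evicted.

Q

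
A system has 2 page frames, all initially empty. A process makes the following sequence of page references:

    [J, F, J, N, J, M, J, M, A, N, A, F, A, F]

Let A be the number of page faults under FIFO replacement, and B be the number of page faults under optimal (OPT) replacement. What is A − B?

2

Under FIFO: F F . F F F . . F F . F F . → 9 faults.
Under OPT: F F . F . F . . F F . F . . → 7 faults.
A − B = 9 − 7 = 2.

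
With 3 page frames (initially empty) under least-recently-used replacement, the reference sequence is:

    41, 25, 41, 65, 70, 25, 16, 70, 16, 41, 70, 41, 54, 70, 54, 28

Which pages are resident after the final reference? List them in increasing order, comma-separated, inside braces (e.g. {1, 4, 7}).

{28, 54, 70}

41 → fault, frames (41)
25 → fault, frames (41 25)
41 → hit
65 → fault, frames (25 41 65)
70 → fault, evict 25, frames (41 65 70)
25 → fault, evict 41, frames (65 70 25)
16 → fault, evict 65, frames (70 25 16)
70 → hit
16 → hit
41 → fault, evict 25, frames (70 16 41)
70 → hit
41 → hit
54 → fault, evict 16, frames (70 41 54)
70 → hit
54 → hit
28 → fault, evict 41, frames (70 54 28)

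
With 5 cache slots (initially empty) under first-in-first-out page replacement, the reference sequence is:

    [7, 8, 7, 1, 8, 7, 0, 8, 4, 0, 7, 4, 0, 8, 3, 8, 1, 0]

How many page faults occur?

7 → miss, frames [7]
8 → miss, frames [7, 8]
7 → hit
1 → miss, frames [7, 8, 1]
8 → hit
7 → hit
0 → miss, frames [7, 8, 1, 0]
8 → hit
4 → miss, frames [7, 8, 1, 0, 4]
0 → hit
7 → hit
4 → hit
0 → hit
8 → hit
3 → miss, evict 7, frames [8, 1, 0, 4, 3]
8 → hit
1 → hit
0 → hit
Page faults: 6.

6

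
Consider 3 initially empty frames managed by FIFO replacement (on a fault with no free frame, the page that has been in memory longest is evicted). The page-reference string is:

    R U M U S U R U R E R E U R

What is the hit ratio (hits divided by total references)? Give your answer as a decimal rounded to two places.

R: fault, frames (R)
U: fault, frames (R U)
M: fault, frames (R U M)
U: hit
S: fault, evict R, frames (U M S)
U: hit
R: fault, evict U, frames (M S R)
U: fault, evict M, frames (S R U)
R: hit
E: fault, evict S, frames (R U E)
R: hit
E: hit
U: hit
R: hit
Hits: 7 of 14 references → 7/14 = 0.5000.

0.50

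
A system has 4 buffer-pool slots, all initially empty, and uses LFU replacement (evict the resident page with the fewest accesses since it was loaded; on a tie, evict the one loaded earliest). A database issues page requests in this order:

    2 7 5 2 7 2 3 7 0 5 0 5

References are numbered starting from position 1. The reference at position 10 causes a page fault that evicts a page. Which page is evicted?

pos 1: 2 → fault, frames {2}
pos 2: 7 → fault, frames {2,7}
pos 3: 5 → fault, frames {2,7,5}
pos 4: 2 → hit
pos 5: 7 → hit
pos 6: 2 → hit
pos 7: 3 → fault, frames {2,7,5,3}
pos 8: 7 → hit
pos 9: 0 → fault, evict 5, frames {2,7,3,0}
pos 10: 5 → fault, evict 3, frames {2,7,0,5}
At position 10, page 3 is evicted.

3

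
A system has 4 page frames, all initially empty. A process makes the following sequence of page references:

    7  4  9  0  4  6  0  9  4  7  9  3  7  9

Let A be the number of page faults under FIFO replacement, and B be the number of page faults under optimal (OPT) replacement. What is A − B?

Under FIFO: F F F F . F . . . F . F . F → 8 faults.
Under OPT: F F F F . F . . . F . F . . → 7 faults.
A − B = 8 − 7 = 1.

1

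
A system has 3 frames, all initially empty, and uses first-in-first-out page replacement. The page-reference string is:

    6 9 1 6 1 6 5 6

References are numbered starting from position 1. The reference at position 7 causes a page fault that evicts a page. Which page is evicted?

6

pos 1: 6 → miss, frames {6}
pos 2: 9 → miss, frames {6,9}
pos 3: 1 → miss, frames {6,9,1}
pos 4: 6 → hit
pos 5: 1 → hit
pos 6: 6 → hit
pos 7: 5 → miss, evict 6, frames {9,1,5}
At position 7, page 6 is evicted.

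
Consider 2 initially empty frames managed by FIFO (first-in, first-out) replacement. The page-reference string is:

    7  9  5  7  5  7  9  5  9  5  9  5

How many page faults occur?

6

7 → miss, frames [7]
9 → miss, frames [7, 9]
5 → miss, evict 7, frames [9, 5]
7 → miss, evict 9, frames [5, 7]
5 → hit
7 → hit
9 → miss, evict 5, frames [7, 9]
5 → miss, evict 7, frames [9, 5]
9 → hit
5 → hit
9 → hit
5 → hit
Page faults: 6.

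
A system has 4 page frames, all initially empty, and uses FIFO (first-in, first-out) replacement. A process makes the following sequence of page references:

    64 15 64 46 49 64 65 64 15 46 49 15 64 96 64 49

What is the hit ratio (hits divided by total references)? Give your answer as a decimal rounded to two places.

64 -> fault, frames {64}
15 -> fault, frames {64,15}
64 -> hit
46 -> fault, frames {64,15,46}
49 -> fault, frames {64,15,46,49}
64 -> hit
65 -> fault, evict 64, frames {15,46,49,65}
64 -> fault, evict 15, frames {46,49,65,64}
15 -> fault, evict 46, frames {49,65,64,15}
46 -> fault, evict 49, frames {65,64,15,46}
49 -> fault, evict 65, frames {64,15,46,49}
15 -> hit
64 -> hit
96 -> fault, evict 64, frames {15,46,49,96}
64 -> fault, evict 15, frames {46,49,96,64}
49 -> hit
Hits: 5 of 16 references → 5/16 = 0.3125.

0.31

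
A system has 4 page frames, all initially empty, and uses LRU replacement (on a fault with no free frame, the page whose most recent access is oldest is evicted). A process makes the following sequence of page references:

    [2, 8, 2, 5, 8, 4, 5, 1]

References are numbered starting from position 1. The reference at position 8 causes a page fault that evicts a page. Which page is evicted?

pos 1: 2 -> fault, frames {2}
pos 2: 8 -> fault, frames {2,8}
pos 3: 2 -> hit
pos 4: 5 -> fault, frames {8,2,5}
pos 5: 8 -> hit
pos 6: 4 -> fault, frames {2,5,8,4}
pos 7: 5 -> hit
pos 8: 1 -> fault, evict 2, frames {8,4,5,1}
At position 8, page 2 is evicted.

2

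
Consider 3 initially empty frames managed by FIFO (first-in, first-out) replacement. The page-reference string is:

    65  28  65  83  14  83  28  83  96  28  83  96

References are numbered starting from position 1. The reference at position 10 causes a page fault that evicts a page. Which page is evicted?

pos 1: 65: miss, frames (65)
pos 2: 28: miss, frames (65 28)
pos 3: 65: hit
pos 4: 83: miss, frames (65 28 83)
pos 5: 14: miss, evict 65, frames (28 83 14)
pos 6: 83: hit
pos 7: 28: hit
pos 8: 83: hit
pos 9: 96: miss, evict 28, frames (83 14 96)
pos 10: 28: miss, evict 83, frames (14 96 28)
At position 10, page 83 is evicted.

83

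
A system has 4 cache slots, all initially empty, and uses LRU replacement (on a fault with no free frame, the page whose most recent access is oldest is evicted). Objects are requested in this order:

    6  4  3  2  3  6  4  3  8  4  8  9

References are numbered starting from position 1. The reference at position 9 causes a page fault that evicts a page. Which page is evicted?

2

pos 1: 6 -> fault, frames [6]
pos 2: 4 -> fault, frames [6, 4]
pos 3: 3 -> fault, frames [6, 4, 3]
pos 4: 2 -> fault, frames [6, 4, 3, 2]
pos 5: 3 -> hit
pos 6: 6 -> hit
pos 7: 4 -> hit
pos 8: 3 -> hit
pos 9: 8 -> fault, evict 2, frames [6, 4, 3, 8]
At position 9, page 2 is evicted.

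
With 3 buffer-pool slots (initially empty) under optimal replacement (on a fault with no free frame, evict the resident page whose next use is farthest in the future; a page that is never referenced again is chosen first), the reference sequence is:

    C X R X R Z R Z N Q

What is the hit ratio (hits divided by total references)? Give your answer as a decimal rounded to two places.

C → miss, frames {C}
X → miss, frames {C,X}
R → miss, frames {C,X,R}
X → hit
R → hit
Z → miss, evict X, frames {C,R,Z}
R → hit
Z → hit
N → miss, evict Z, frames {C,R,N}
Q → miss, evict N, frames {C,R,Q}
Hits: 4 of 10 references → 4/10 = 0.4000.

0.40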